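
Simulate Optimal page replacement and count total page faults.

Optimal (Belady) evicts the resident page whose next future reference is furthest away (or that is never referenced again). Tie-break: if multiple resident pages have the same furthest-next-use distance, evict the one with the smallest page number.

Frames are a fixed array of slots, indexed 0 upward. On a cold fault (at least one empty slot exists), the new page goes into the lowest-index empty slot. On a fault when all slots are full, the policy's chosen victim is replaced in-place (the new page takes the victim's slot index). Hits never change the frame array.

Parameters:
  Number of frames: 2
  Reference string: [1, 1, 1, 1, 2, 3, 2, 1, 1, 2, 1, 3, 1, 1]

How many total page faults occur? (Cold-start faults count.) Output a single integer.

Answer: 5

Derivation:
Step 0: ref 1 → FAULT, frames=[1,-]
Step 1: ref 1 → HIT, frames=[1,-]
Step 2: ref 1 → HIT, frames=[1,-]
Step 3: ref 1 → HIT, frames=[1,-]
Step 4: ref 2 → FAULT, frames=[1,2]
Step 5: ref 3 → FAULT (evict 1), frames=[3,2]
Step 6: ref 2 → HIT, frames=[3,2]
Step 7: ref 1 → FAULT (evict 3), frames=[1,2]
Step 8: ref 1 → HIT, frames=[1,2]
Step 9: ref 2 → HIT, frames=[1,2]
Step 10: ref 1 → HIT, frames=[1,2]
Step 11: ref 3 → FAULT (evict 2), frames=[1,3]
Step 12: ref 1 → HIT, frames=[1,3]
Step 13: ref 1 → HIT, frames=[1,3]
Total faults: 5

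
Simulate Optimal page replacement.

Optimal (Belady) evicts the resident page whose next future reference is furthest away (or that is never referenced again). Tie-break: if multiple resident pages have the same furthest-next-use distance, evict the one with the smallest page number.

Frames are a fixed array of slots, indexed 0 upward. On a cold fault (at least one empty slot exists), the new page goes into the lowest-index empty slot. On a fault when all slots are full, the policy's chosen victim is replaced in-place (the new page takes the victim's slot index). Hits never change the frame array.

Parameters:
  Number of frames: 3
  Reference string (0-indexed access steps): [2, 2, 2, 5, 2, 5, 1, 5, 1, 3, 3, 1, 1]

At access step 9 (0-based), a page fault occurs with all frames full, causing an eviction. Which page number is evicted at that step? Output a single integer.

Answer: 2

Derivation:
Step 0: ref 2 -> FAULT, frames=[2,-,-]
Step 1: ref 2 -> HIT, frames=[2,-,-]
Step 2: ref 2 -> HIT, frames=[2,-,-]
Step 3: ref 5 -> FAULT, frames=[2,5,-]
Step 4: ref 2 -> HIT, frames=[2,5,-]
Step 5: ref 5 -> HIT, frames=[2,5,-]
Step 6: ref 1 -> FAULT, frames=[2,5,1]
Step 7: ref 5 -> HIT, frames=[2,5,1]
Step 8: ref 1 -> HIT, frames=[2,5,1]
Step 9: ref 3 -> FAULT, evict 2, frames=[3,5,1]
At step 9: evicted page 2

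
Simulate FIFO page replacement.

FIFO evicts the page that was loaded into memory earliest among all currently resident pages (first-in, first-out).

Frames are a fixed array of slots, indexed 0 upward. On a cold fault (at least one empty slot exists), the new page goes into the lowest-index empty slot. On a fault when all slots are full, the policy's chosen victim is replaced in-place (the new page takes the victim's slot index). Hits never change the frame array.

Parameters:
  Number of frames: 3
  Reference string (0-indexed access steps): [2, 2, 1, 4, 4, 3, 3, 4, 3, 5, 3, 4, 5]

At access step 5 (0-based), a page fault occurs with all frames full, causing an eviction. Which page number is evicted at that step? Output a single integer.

Answer: 2

Derivation:
Step 0: ref 2 -> FAULT, frames=[2,-,-]
Step 1: ref 2 -> HIT, frames=[2,-,-]
Step 2: ref 1 -> FAULT, frames=[2,1,-]
Step 3: ref 4 -> FAULT, frames=[2,1,4]
Step 4: ref 4 -> HIT, frames=[2,1,4]
Step 5: ref 3 -> FAULT, evict 2, frames=[3,1,4]
At step 5: evicted page 2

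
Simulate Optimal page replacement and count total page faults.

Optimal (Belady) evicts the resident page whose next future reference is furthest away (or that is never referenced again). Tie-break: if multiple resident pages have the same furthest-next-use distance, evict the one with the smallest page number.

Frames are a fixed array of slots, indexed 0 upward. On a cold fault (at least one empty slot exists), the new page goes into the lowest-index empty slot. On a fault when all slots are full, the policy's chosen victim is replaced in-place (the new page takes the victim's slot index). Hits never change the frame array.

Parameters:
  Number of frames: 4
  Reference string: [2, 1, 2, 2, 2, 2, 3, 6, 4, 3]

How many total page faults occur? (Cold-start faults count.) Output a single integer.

Answer: 5

Derivation:
Step 0: ref 2 → FAULT, frames=[2,-,-,-]
Step 1: ref 1 → FAULT, frames=[2,1,-,-]
Step 2: ref 2 → HIT, frames=[2,1,-,-]
Step 3: ref 2 → HIT, frames=[2,1,-,-]
Step 4: ref 2 → HIT, frames=[2,1,-,-]
Step 5: ref 2 → HIT, frames=[2,1,-,-]
Step 6: ref 3 → FAULT, frames=[2,1,3,-]
Step 7: ref 6 → FAULT, frames=[2,1,3,6]
Step 8: ref 4 → FAULT (evict 1), frames=[2,4,3,6]
Step 9: ref 3 → HIT, frames=[2,4,3,6]
Total faults: 5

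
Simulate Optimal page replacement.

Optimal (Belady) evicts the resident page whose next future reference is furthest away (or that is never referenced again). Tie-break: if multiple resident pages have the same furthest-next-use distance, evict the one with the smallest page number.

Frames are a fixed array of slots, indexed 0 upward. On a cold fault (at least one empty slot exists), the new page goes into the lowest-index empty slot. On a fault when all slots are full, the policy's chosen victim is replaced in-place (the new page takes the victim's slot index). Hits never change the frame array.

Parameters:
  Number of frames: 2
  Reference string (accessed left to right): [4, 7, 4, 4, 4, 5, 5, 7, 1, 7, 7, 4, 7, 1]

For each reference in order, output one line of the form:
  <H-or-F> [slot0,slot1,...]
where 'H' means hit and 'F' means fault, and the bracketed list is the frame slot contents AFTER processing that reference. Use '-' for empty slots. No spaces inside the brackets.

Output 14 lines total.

F [4,-]
F [4,7]
H [4,7]
H [4,7]
H [4,7]
F [5,7]
H [5,7]
H [5,7]
F [1,7]
H [1,7]
H [1,7]
F [4,7]
H [4,7]
F [1,7]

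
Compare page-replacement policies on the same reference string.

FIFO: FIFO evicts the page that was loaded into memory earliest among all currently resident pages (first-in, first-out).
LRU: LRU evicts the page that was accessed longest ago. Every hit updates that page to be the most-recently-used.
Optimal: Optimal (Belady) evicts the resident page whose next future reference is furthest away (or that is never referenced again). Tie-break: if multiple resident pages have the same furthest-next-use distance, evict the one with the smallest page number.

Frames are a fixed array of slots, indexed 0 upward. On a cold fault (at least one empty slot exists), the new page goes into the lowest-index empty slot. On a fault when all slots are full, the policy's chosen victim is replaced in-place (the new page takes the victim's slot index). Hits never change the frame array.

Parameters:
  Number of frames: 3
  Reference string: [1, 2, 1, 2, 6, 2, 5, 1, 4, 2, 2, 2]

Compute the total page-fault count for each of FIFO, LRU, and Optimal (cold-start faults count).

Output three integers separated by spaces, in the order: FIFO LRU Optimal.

Answer: 7 7 5

Derivation:
--- FIFO ---
  step 0: ref 1 -> FAULT, frames=[1,-,-] (faults so far: 1)
  step 1: ref 2 -> FAULT, frames=[1,2,-] (faults so far: 2)
  step 2: ref 1 -> HIT, frames=[1,2,-] (faults so far: 2)
  step 3: ref 2 -> HIT, frames=[1,2,-] (faults so far: 2)
  step 4: ref 6 -> FAULT, frames=[1,2,6] (faults so far: 3)
  step 5: ref 2 -> HIT, frames=[1,2,6] (faults so far: 3)
  step 6: ref 5 -> FAULT, evict 1, frames=[5,2,6] (faults so far: 4)
  step 7: ref 1 -> FAULT, evict 2, frames=[5,1,6] (faults so far: 5)
  step 8: ref 4 -> FAULT, evict 6, frames=[5,1,4] (faults so far: 6)
  step 9: ref 2 -> FAULT, evict 5, frames=[2,1,4] (faults so far: 7)
  step 10: ref 2 -> HIT, frames=[2,1,4] (faults so far: 7)
  step 11: ref 2 -> HIT, frames=[2,1,4] (faults so far: 7)
  FIFO total faults: 7
--- LRU ---
  step 0: ref 1 -> FAULT, frames=[1,-,-] (faults so far: 1)
  step 1: ref 2 -> FAULT, frames=[1,2,-] (faults so far: 2)
  step 2: ref 1 -> HIT, frames=[1,2,-] (faults so far: 2)
  step 3: ref 2 -> HIT, frames=[1,2,-] (faults so far: 2)
  step 4: ref 6 -> FAULT, frames=[1,2,6] (faults so far: 3)
  step 5: ref 2 -> HIT, frames=[1,2,6] (faults so far: 3)
  step 6: ref 5 -> FAULT, evict 1, frames=[5,2,6] (faults so far: 4)
  step 7: ref 1 -> FAULT, evict 6, frames=[5,2,1] (faults so far: 5)
  step 8: ref 4 -> FAULT, evict 2, frames=[5,4,1] (faults so far: 6)
  step 9: ref 2 -> FAULT, evict 5, frames=[2,4,1] (faults so far: 7)
  step 10: ref 2 -> HIT, frames=[2,4,1] (faults so far: 7)
  step 11: ref 2 -> HIT, frames=[2,4,1] (faults so far: 7)
  LRU total faults: 7
--- Optimal ---
  step 0: ref 1 -> FAULT, frames=[1,-,-] (faults so far: 1)
  step 1: ref 2 -> FAULT, frames=[1,2,-] (faults so far: 2)
  step 2: ref 1 -> HIT, frames=[1,2,-] (faults so far: 2)
  step 3: ref 2 -> HIT, frames=[1,2,-] (faults so far: 2)
  step 4: ref 6 -> FAULT, frames=[1,2,6] (faults so far: 3)
  step 5: ref 2 -> HIT, frames=[1,2,6] (faults so far: 3)
  step 6: ref 5 -> FAULT, evict 6, frames=[1,2,5] (faults so far: 4)
  step 7: ref 1 -> HIT, frames=[1,2,5] (faults so far: 4)
  step 8: ref 4 -> FAULT, evict 1, frames=[4,2,5] (faults so far: 5)
  step 9: ref 2 -> HIT, frames=[4,2,5] (faults so far: 5)
  step 10: ref 2 -> HIT, frames=[4,2,5] (faults so far: 5)
  step 11: ref 2 -> HIT, frames=[4,2,5] (faults so far: 5)
  Optimal total faults: 5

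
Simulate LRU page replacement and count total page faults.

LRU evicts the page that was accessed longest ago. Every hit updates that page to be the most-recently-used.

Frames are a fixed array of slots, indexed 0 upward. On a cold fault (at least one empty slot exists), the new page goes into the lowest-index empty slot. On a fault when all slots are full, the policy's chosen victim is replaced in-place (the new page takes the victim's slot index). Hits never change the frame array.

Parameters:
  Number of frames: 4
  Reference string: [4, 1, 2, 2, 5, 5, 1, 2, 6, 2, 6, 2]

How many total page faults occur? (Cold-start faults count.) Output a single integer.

Answer: 5

Derivation:
Step 0: ref 4 → FAULT, frames=[4,-,-,-]
Step 1: ref 1 → FAULT, frames=[4,1,-,-]
Step 2: ref 2 → FAULT, frames=[4,1,2,-]
Step 3: ref 2 → HIT, frames=[4,1,2,-]
Step 4: ref 5 → FAULT, frames=[4,1,2,5]
Step 5: ref 5 → HIT, frames=[4,1,2,5]
Step 6: ref 1 → HIT, frames=[4,1,2,5]
Step 7: ref 2 → HIT, frames=[4,1,2,5]
Step 8: ref 6 → FAULT (evict 4), frames=[6,1,2,5]
Step 9: ref 2 → HIT, frames=[6,1,2,5]
Step 10: ref 6 → HIT, frames=[6,1,2,5]
Step 11: ref 2 → HIT, frames=[6,1,2,5]
Total faults: 5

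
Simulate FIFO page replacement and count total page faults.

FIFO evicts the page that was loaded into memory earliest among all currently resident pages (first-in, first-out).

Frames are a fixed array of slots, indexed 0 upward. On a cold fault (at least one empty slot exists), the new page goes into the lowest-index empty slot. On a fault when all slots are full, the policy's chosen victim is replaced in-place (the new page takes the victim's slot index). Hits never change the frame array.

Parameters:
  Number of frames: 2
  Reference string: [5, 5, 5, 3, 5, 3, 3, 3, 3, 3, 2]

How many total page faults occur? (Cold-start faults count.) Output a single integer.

Step 0: ref 5 → FAULT, frames=[5,-]
Step 1: ref 5 → HIT, frames=[5,-]
Step 2: ref 5 → HIT, frames=[5,-]
Step 3: ref 3 → FAULT, frames=[5,3]
Step 4: ref 5 → HIT, frames=[5,3]
Step 5: ref 3 → HIT, frames=[5,3]
Step 6: ref 3 → HIT, frames=[5,3]
Step 7: ref 3 → HIT, frames=[5,3]
Step 8: ref 3 → HIT, frames=[5,3]
Step 9: ref 3 → HIT, frames=[5,3]
Step 10: ref 2 → FAULT (evict 5), frames=[2,3]
Total faults: 3

Answer: 3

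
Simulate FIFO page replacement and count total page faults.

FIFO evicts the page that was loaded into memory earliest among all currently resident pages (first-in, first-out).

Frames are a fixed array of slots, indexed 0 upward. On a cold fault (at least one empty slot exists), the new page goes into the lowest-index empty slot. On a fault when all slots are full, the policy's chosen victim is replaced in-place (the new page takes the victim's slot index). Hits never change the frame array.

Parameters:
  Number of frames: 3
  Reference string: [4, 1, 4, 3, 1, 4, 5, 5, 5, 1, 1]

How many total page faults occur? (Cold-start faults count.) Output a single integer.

Answer: 4

Derivation:
Step 0: ref 4 → FAULT, frames=[4,-,-]
Step 1: ref 1 → FAULT, frames=[4,1,-]
Step 2: ref 4 → HIT, frames=[4,1,-]
Step 3: ref 3 → FAULT, frames=[4,1,3]
Step 4: ref 1 → HIT, frames=[4,1,3]
Step 5: ref 4 → HIT, frames=[4,1,3]
Step 6: ref 5 → FAULT (evict 4), frames=[5,1,3]
Step 7: ref 5 → HIT, frames=[5,1,3]
Step 8: ref 5 → HIT, frames=[5,1,3]
Step 9: ref 1 → HIT, frames=[5,1,3]
Step 10: ref 1 → HIT, frames=[5,1,3]
Total faults: 4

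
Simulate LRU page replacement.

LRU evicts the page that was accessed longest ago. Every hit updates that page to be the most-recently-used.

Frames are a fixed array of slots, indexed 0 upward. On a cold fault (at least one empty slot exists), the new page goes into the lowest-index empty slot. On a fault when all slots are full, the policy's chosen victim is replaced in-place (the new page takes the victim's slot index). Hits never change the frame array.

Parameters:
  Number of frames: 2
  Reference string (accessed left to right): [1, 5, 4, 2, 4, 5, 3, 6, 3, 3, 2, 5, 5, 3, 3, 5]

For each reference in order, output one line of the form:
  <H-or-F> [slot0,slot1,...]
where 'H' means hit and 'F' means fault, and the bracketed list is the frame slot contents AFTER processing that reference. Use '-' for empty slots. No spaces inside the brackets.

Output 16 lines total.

F [1,-]
F [1,5]
F [4,5]
F [4,2]
H [4,2]
F [4,5]
F [3,5]
F [3,6]
H [3,6]
H [3,6]
F [3,2]
F [5,2]
H [5,2]
F [5,3]
H [5,3]
H [5,3]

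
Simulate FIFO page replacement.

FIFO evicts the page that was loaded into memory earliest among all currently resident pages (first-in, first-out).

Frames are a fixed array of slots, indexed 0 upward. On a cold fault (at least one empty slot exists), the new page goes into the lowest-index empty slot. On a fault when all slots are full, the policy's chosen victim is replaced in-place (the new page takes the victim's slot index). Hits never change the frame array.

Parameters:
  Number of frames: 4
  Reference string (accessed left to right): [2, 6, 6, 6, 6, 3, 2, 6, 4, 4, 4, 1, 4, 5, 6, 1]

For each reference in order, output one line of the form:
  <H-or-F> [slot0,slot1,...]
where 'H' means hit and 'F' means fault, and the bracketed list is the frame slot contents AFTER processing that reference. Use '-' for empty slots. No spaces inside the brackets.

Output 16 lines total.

F [2,-,-,-]
F [2,6,-,-]
H [2,6,-,-]
H [2,6,-,-]
H [2,6,-,-]
F [2,6,3,-]
H [2,6,3,-]
H [2,6,3,-]
F [2,6,3,4]
H [2,6,3,4]
H [2,6,3,4]
F [1,6,3,4]
H [1,6,3,4]
F [1,5,3,4]
F [1,5,6,4]
H [1,5,6,4]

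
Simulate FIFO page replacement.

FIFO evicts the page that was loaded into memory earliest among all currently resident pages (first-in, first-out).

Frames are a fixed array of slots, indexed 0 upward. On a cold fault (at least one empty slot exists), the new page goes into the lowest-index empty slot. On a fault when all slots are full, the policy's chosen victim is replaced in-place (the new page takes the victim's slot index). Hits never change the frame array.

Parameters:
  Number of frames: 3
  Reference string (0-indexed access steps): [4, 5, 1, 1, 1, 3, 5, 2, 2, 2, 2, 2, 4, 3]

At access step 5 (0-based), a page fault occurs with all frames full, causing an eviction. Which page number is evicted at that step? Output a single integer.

Answer: 4

Derivation:
Step 0: ref 4 -> FAULT, frames=[4,-,-]
Step 1: ref 5 -> FAULT, frames=[4,5,-]
Step 2: ref 1 -> FAULT, frames=[4,5,1]
Step 3: ref 1 -> HIT, frames=[4,5,1]
Step 4: ref 1 -> HIT, frames=[4,5,1]
Step 5: ref 3 -> FAULT, evict 4, frames=[3,5,1]
At step 5: evicted page 4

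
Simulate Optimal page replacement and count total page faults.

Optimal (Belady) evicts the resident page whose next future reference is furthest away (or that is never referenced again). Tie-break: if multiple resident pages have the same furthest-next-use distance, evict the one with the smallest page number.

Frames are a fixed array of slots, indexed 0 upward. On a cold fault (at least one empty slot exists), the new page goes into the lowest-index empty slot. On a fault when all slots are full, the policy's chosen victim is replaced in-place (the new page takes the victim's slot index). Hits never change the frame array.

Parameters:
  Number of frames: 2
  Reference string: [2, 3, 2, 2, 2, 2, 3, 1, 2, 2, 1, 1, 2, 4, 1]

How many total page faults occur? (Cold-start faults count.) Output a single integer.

Answer: 4

Derivation:
Step 0: ref 2 → FAULT, frames=[2,-]
Step 1: ref 3 → FAULT, frames=[2,3]
Step 2: ref 2 → HIT, frames=[2,3]
Step 3: ref 2 → HIT, frames=[2,3]
Step 4: ref 2 → HIT, frames=[2,3]
Step 5: ref 2 → HIT, frames=[2,3]
Step 6: ref 3 → HIT, frames=[2,3]
Step 7: ref 1 → FAULT (evict 3), frames=[2,1]
Step 8: ref 2 → HIT, frames=[2,1]
Step 9: ref 2 → HIT, frames=[2,1]
Step 10: ref 1 → HIT, frames=[2,1]
Step 11: ref 1 → HIT, frames=[2,1]
Step 12: ref 2 → HIT, frames=[2,1]
Step 13: ref 4 → FAULT (evict 2), frames=[4,1]
Step 14: ref 1 → HIT, frames=[4,1]
Total faults: 4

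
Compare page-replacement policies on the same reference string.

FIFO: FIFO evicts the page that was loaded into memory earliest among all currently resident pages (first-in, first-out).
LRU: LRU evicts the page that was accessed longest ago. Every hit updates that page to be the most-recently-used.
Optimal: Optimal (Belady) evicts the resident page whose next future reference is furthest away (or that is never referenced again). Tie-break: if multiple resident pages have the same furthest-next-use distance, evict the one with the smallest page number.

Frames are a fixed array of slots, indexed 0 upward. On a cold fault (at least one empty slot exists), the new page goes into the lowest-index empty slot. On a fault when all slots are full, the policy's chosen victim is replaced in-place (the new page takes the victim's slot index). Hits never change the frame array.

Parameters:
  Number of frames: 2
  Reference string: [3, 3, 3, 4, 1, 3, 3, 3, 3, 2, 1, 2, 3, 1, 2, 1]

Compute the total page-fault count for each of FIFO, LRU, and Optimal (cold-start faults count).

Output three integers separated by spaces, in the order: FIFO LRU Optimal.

--- FIFO ---
  step 0: ref 3 -> FAULT, frames=[3,-] (faults so far: 1)
  step 1: ref 3 -> HIT, frames=[3,-] (faults so far: 1)
  step 2: ref 3 -> HIT, frames=[3,-] (faults so far: 1)
  step 3: ref 4 -> FAULT, frames=[3,4] (faults so far: 2)
  step 4: ref 1 -> FAULT, evict 3, frames=[1,4] (faults so far: 3)
  step 5: ref 3 -> FAULT, evict 4, frames=[1,3] (faults so far: 4)
  step 6: ref 3 -> HIT, frames=[1,3] (faults so far: 4)
  step 7: ref 3 -> HIT, frames=[1,3] (faults so far: 4)
  step 8: ref 3 -> HIT, frames=[1,3] (faults so far: 4)
  step 9: ref 2 -> FAULT, evict 1, frames=[2,3] (faults so far: 5)
  step 10: ref 1 -> FAULT, evict 3, frames=[2,1] (faults so far: 6)
  step 11: ref 2 -> HIT, frames=[2,1] (faults so far: 6)
  step 12: ref 3 -> FAULT, evict 2, frames=[3,1] (faults so far: 7)
  step 13: ref 1 -> HIT, frames=[3,1] (faults so far: 7)
  step 14: ref 2 -> FAULT, evict 1, frames=[3,2] (faults so far: 8)
  step 15: ref 1 -> FAULT, evict 3, frames=[1,2] (faults so far: 9)
  FIFO total faults: 9
--- LRU ---
  step 0: ref 3 -> FAULT, frames=[3,-] (faults so far: 1)
  step 1: ref 3 -> HIT, frames=[3,-] (faults so far: 1)
  step 2: ref 3 -> HIT, frames=[3,-] (faults so far: 1)
  step 3: ref 4 -> FAULT, frames=[3,4] (faults so far: 2)
  step 4: ref 1 -> FAULT, evict 3, frames=[1,4] (faults so far: 3)
  step 5: ref 3 -> FAULT, evict 4, frames=[1,3] (faults so far: 4)
  step 6: ref 3 -> HIT, frames=[1,3] (faults so far: 4)
  step 7: ref 3 -> HIT, frames=[1,3] (faults so far: 4)
  step 8: ref 3 -> HIT, frames=[1,3] (faults so far: 4)
  step 9: ref 2 -> FAULT, evict 1, frames=[2,3] (faults so far: 5)
  step 10: ref 1 -> FAULT, evict 3, frames=[2,1] (faults so far: 6)
  step 11: ref 2 -> HIT, frames=[2,1] (faults so far: 6)
  step 12: ref 3 -> FAULT, evict 1, frames=[2,3] (faults so far: 7)
  step 13: ref 1 -> FAULT, evict 2, frames=[1,3] (faults so far: 8)
  step 14: ref 2 -> FAULT, evict 3, frames=[1,2] (faults so far: 9)
  step 15: ref 1 -> HIT, frames=[1,2] (faults so far: 9)
  LRU total faults: 9
--- Optimal ---
  step 0: ref 3 -> FAULT, frames=[3,-] (faults so far: 1)
  step 1: ref 3 -> HIT, frames=[3,-] (faults so far: 1)
  step 2: ref 3 -> HIT, frames=[3,-] (faults so far: 1)
  step 3: ref 4 -> FAULT, frames=[3,4] (faults so far: 2)
  step 4: ref 1 -> FAULT, evict 4, frames=[3,1] (faults so far: 3)
  step 5: ref 3 -> HIT, frames=[3,1] (faults so far: 3)
  step 6: ref 3 -> HIT, frames=[3,1] (faults so far: 3)
  step 7: ref 3 -> HIT, frames=[3,1] (faults so far: 3)
  step 8: ref 3 -> HIT, frames=[3,1] (faults so far: 3)
  step 9: ref 2 -> FAULT, evict 3, frames=[2,1] (faults so far: 4)
  step 10: ref 1 -> HIT, frames=[2,1] (faults so far: 4)
  step 11: ref 2 -> HIT, frames=[2,1] (faults so far: 4)
  step 12: ref 3 -> FAULT, evict 2, frames=[3,1] (faults so far: 5)
  step 13: ref 1 -> HIT, frames=[3,1] (faults so far: 5)
  step 14: ref 2 -> FAULT, evict 3, frames=[2,1] (faults so far: 6)
  step 15: ref 1 -> HIT, frames=[2,1] (faults so far: 6)
  Optimal total faults: 6

Answer: 9 9 6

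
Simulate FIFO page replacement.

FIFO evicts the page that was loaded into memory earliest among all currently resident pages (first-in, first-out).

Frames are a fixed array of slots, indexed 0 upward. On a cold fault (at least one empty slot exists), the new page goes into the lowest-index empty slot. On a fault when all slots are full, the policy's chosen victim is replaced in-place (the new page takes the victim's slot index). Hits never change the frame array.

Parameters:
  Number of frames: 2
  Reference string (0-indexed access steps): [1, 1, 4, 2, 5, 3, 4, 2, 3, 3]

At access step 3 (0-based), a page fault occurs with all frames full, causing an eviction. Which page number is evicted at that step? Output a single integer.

Answer: 1

Derivation:
Step 0: ref 1 -> FAULT, frames=[1,-]
Step 1: ref 1 -> HIT, frames=[1,-]
Step 2: ref 4 -> FAULT, frames=[1,4]
Step 3: ref 2 -> FAULT, evict 1, frames=[2,4]
At step 3: evicted page 1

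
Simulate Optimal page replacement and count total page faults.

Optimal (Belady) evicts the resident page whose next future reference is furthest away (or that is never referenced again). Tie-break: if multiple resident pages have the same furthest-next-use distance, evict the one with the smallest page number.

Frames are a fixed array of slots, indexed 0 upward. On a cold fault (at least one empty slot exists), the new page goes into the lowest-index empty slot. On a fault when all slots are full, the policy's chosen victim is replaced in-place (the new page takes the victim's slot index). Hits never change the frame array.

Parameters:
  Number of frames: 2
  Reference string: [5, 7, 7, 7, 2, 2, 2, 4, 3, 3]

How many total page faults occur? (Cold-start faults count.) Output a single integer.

Answer: 5

Derivation:
Step 0: ref 5 → FAULT, frames=[5,-]
Step 1: ref 7 → FAULT, frames=[5,7]
Step 2: ref 7 → HIT, frames=[5,7]
Step 3: ref 7 → HIT, frames=[5,7]
Step 4: ref 2 → FAULT (evict 5), frames=[2,7]
Step 5: ref 2 → HIT, frames=[2,7]
Step 6: ref 2 → HIT, frames=[2,7]
Step 7: ref 4 → FAULT (evict 2), frames=[4,7]
Step 8: ref 3 → FAULT (evict 4), frames=[3,7]
Step 9: ref 3 → HIT, frames=[3,7]
Total faults: 5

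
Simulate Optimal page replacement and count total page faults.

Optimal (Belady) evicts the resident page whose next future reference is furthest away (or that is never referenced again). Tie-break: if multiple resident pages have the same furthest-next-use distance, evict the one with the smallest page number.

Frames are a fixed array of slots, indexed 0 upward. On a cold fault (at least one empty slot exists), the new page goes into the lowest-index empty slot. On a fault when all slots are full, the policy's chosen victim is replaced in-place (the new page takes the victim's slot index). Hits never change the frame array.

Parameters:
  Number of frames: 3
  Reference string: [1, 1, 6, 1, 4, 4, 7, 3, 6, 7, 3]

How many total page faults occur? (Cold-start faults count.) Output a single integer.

Answer: 5

Derivation:
Step 0: ref 1 → FAULT, frames=[1,-,-]
Step 1: ref 1 → HIT, frames=[1,-,-]
Step 2: ref 6 → FAULT, frames=[1,6,-]
Step 3: ref 1 → HIT, frames=[1,6,-]
Step 4: ref 4 → FAULT, frames=[1,6,4]
Step 5: ref 4 → HIT, frames=[1,6,4]
Step 6: ref 7 → FAULT (evict 1), frames=[7,6,4]
Step 7: ref 3 → FAULT (evict 4), frames=[7,6,3]
Step 8: ref 6 → HIT, frames=[7,6,3]
Step 9: ref 7 → HIT, frames=[7,6,3]
Step 10: ref 3 → HIT, frames=[7,6,3]
Total faults: 5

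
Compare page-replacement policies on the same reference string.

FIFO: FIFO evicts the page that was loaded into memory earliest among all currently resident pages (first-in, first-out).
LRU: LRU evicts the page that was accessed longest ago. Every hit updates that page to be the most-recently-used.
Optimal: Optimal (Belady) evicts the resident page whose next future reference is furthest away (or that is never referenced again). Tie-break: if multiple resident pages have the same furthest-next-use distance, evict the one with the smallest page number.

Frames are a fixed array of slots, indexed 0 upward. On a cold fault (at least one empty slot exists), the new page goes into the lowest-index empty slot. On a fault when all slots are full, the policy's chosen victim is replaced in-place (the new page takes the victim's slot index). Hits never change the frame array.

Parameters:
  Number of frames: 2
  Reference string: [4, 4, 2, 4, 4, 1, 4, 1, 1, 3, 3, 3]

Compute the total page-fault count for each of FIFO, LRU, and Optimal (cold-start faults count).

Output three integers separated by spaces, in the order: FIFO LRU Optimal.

--- FIFO ---
  step 0: ref 4 -> FAULT, frames=[4,-] (faults so far: 1)
  step 1: ref 4 -> HIT, frames=[4,-] (faults so far: 1)
  step 2: ref 2 -> FAULT, frames=[4,2] (faults so far: 2)
  step 3: ref 4 -> HIT, frames=[4,2] (faults so far: 2)
  step 4: ref 4 -> HIT, frames=[4,2] (faults so far: 2)
  step 5: ref 1 -> FAULT, evict 4, frames=[1,2] (faults so far: 3)
  step 6: ref 4 -> FAULT, evict 2, frames=[1,4] (faults so far: 4)
  step 7: ref 1 -> HIT, frames=[1,4] (faults so far: 4)
  step 8: ref 1 -> HIT, frames=[1,4] (faults so far: 4)
  step 9: ref 3 -> FAULT, evict 1, frames=[3,4] (faults so far: 5)
  step 10: ref 3 -> HIT, frames=[3,4] (faults so far: 5)
  step 11: ref 3 -> HIT, frames=[3,4] (faults so far: 5)
  FIFO total faults: 5
--- LRU ---
  step 0: ref 4 -> FAULT, frames=[4,-] (faults so far: 1)
  step 1: ref 4 -> HIT, frames=[4,-] (faults so far: 1)
  step 2: ref 2 -> FAULT, frames=[4,2] (faults so far: 2)
  step 3: ref 4 -> HIT, frames=[4,2] (faults so far: 2)
  step 4: ref 4 -> HIT, frames=[4,2] (faults so far: 2)
  step 5: ref 1 -> FAULT, evict 2, frames=[4,1] (faults so far: 3)
  step 6: ref 4 -> HIT, frames=[4,1] (faults so far: 3)
  step 7: ref 1 -> HIT, frames=[4,1] (faults so far: 3)
  step 8: ref 1 -> HIT, frames=[4,1] (faults so far: 3)
  step 9: ref 3 -> FAULT, evict 4, frames=[3,1] (faults so far: 4)
  step 10: ref 3 -> HIT, frames=[3,1] (faults so far: 4)
  step 11: ref 3 -> HIT, frames=[3,1] (faults so far: 4)
  LRU total faults: 4
--- Optimal ---
  step 0: ref 4 -> FAULT, frames=[4,-] (faults so far: 1)
  step 1: ref 4 -> HIT, frames=[4,-] (faults so far: 1)
  step 2: ref 2 -> FAULT, frames=[4,2] (faults so far: 2)
  step 3: ref 4 -> HIT, frames=[4,2] (faults so far: 2)
  step 4: ref 4 -> HIT, frames=[4,2] (faults so far: 2)
  step 5: ref 1 -> FAULT, evict 2, frames=[4,1] (faults so far: 3)
  step 6: ref 4 -> HIT, frames=[4,1] (faults so far: 3)
  step 7: ref 1 -> HIT, frames=[4,1] (faults so far: 3)
  step 8: ref 1 -> HIT, frames=[4,1] (faults so far: 3)
  step 9: ref 3 -> FAULT, evict 1, frames=[4,3] (faults so far: 4)
  step 10: ref 3 -> HIT, frames=[4,3] (faults so far: 4)
  step 11: ref 3 -> HIT, frames=[4,3] (faults so far: 4)
  Optimal total faults: 4

Answer: 5 4 4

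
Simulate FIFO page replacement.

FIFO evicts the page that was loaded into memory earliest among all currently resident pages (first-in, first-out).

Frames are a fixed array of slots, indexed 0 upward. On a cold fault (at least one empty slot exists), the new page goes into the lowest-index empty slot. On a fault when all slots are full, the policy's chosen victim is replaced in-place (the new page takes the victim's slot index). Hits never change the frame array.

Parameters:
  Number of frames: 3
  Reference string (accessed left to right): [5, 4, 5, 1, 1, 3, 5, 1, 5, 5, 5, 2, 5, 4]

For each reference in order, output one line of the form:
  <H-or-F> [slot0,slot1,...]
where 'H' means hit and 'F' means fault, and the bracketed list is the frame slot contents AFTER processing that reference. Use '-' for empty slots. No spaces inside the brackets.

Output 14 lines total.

F [5,-,-]
F [5,4,-]
H [5,4,-]
F [5,4,1]
H [5,4,1]
F [3,4,1]
F [3,5,1]
H [3,5,1]
H [3,5,1]
H [3,5,1]
H [3,5,1]
F [3,5,2]
H [3,5,2]
F [4,5,2]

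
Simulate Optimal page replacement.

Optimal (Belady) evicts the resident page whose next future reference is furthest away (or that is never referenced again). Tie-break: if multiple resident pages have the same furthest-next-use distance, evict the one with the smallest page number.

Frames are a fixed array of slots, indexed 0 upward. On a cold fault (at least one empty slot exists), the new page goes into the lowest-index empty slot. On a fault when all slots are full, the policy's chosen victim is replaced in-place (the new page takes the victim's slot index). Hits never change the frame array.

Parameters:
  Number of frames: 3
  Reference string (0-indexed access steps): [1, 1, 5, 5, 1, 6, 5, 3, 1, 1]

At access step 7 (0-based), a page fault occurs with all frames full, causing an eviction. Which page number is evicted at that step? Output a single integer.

Step 0: ref 1 -> FAULT, frames=[1,-,-]
Step 1: ref 1 -> HIT, frames=[1,-,-]
Step 2: ref 5 -> FAULT, frames=[1,5,-]
Step 3: ref 5 -> HIT, frames=[1,5,-]
Step 4: ref 1 -> HIT, frames=[1,5,-]
Step 5: ref 6 -> FAULT, frames=[1,5,6]
Step 6: ref 5 -> HIT, frames=[1,5,6]
Step 7: ref 3 -> FAULT, evict 5, frames=[1,3,6]
At step 7: evicted page 5

Answer: 5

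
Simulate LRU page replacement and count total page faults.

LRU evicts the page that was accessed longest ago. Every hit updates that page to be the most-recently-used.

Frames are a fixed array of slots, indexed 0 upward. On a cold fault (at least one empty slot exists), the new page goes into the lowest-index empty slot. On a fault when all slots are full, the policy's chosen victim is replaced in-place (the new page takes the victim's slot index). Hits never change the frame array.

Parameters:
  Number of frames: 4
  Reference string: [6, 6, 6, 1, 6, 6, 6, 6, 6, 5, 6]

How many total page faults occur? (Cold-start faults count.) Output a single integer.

Step 0: ref 6 → FAULT, frames=[6,-,-,-]
Step 1: ref 6 → HIT, frames=[6,-,-,-]
Step 2: ref 6 → HIT, frames=[6,-,-,-]
Step 3: ref 1 → FAULT, frames=[6,1,-,-]
Step 4: ref 6 → HIT, frames=[6,1,-,-]
Step 5: ref 6 → HIT, frames=[6,1,-,-]
Step 6: ref 6 → HIT, frames=[6,1,-,-]
Step 7: ref 6 → HIT, frames=[6,1,-,-]
Step 8: ref 6 → HIT, frames=[6,1,-,-]
Step 9: ref 5 → FAULT, frames=[6,1,5,-]
Step 10: ref 6 → HIT, frames=[6,1,5,-]
Total faults: 3

Answer: 3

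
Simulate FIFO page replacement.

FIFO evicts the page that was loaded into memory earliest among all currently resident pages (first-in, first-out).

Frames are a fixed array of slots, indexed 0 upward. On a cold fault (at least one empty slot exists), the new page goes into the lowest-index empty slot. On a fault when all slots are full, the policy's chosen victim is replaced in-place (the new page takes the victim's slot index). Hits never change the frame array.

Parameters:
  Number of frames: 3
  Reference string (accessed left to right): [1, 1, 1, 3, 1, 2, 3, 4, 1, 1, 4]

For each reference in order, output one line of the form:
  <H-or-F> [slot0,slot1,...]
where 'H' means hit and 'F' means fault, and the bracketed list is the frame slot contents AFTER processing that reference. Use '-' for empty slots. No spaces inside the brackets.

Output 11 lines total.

F [1,-,-]
H [1,-,-]
H [1,-,-]
F [1,3,-]
H [1,3,-]
F [1,3,2]
H [1,3,2]
F [4,3,2]
F [4,1,2]
H [4,1,2]
H [4,1,2]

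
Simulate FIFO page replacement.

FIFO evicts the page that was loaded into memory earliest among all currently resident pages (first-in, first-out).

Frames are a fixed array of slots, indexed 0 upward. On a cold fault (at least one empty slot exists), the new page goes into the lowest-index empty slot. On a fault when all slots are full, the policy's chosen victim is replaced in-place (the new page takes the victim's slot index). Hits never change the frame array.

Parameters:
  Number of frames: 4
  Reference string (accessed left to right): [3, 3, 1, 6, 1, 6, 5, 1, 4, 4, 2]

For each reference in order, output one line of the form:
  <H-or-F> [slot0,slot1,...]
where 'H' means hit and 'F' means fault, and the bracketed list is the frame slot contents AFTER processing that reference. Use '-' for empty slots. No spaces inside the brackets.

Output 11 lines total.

F [3,-,-,-]
H [3,-,-,-]
F [3,1,-,-]
F [3,1,6,-]
H [3,1,6,-]
H [3,1,6,-]
F [3,1,6,5]
H [3,1,6,5]
F [4,1,6,5]
H [4,1,6,5]
F [4,2,6,5]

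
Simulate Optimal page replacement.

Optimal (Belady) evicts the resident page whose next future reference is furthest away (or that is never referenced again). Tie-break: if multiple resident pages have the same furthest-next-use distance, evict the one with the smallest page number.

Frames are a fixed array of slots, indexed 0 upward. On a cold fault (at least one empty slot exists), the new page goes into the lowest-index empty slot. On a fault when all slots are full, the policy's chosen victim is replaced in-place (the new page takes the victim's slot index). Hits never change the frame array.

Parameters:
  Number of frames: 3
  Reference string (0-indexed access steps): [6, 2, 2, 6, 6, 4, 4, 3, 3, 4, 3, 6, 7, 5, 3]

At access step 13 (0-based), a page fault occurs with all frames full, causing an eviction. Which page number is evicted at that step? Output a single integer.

Step 0: ref 6 -> FAULT, frames=[6,-,-]
Step 1: ref 2 -> FAULT, frames=[6,2,-]
Step 2: ref 2 -> HIT, frames=[6,2,-]
Step 3: ref 6 -> HIT, frames=[6,2,-]
Step 4: ref 6 -> HIT, frames=[6,2,-]
Step 5: ref 4 -> FAULT, frames=[6,2,4]
Step 6: ref 4 -> HIT, frames=[6,2,4]
Step 7: ref 3 -> FAULT, evict 2, frames=[6,3,4]
Step 8: ref 3 -> HIT, frames=[6,3,4]
Step 9: ref 4 -> HIT, frames=[6,3,4]
Step 10: ref 3 -> HIT, frames=[6,3,4]
Step 11: ref 6 -> HIT, frames=[6,3,4]
Step 12: ref 7 -> FAULT, evict 4, frames=[6,3,7]
Step 13: ref 5 -> FAULT, evict 6, frames=[5,3,7]
At step 13: evicted page 6

Answer: 6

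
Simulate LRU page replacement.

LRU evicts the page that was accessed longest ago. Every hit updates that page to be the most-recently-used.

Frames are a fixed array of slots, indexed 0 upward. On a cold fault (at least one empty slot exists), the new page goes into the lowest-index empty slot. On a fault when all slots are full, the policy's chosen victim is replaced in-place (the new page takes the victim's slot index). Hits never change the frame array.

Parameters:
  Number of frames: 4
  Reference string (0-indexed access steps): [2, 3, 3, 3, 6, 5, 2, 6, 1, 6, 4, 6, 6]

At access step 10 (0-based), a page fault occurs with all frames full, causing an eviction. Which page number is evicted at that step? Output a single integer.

Answer: 5

Derivation:
Step 0: ref 2 -> FAULT, frames=[2,-,-,-]
Step 1: ref 3 -> FAULT, frames=[2,3,-,-]
Step 2: ref 3 -> HIT, frames=[2,3,-,-]
Step 3: ref 3 -> HIT, frames=[2,3,-,-]
Step 4: ref 6 -> FAULT, frames=[2,3,6,-]
Step 5: ref 5 -> FAULT, frames=[2,3,6,5]
Step 6: ref 2 -> HIT, frames=[2,3,6,5]
Step 7: ref 6 -> HIT, frames=[2,3,6,5]
Step 8: ref 1 -> FAULT, evict 3, frames=[2,1,6,5]
Step 9: ref 6 -> HIT, frames=[2,1,6,5]
Step 10: ref 4 -> FAULT, evict 5, frames=[2,1,6,4]
At step 10: evicted page 5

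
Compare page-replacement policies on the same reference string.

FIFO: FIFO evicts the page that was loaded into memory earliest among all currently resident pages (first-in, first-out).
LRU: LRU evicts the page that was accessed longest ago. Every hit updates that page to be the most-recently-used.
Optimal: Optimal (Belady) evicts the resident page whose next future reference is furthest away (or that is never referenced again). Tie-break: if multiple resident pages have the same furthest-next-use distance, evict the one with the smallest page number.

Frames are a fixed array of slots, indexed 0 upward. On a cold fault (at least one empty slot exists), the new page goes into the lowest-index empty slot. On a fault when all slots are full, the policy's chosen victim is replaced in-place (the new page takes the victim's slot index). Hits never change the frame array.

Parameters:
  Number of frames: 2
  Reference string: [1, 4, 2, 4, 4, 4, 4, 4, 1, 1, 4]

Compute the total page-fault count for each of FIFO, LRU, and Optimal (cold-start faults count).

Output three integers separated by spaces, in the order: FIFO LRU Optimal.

Answer: 5 4 4

Derivation:
--- FIFO ---
  step 0: ref 1 -> FAULT, frames=[1,-] (faults so far: 1)
  step 1: ref 4 -> FAULT, frames=[1,4] (faults so far: 2)
  step 2: ref 2 -> FAULT, evict 1, frames=[2,4] (faults so far: 3)
  step 3: ref 4 -> HIT, frames=[2,4] (faults so far: 3)
  step 4: ref 4 -> HIT, frames=[2,4] (faults so far: 3)
  step 5: ref 4 -> HIT, frames=[2,4] (faults so far: 3)
  step 6: ref 4 -> HIT, frames=[2,4] (faults so far: 3)
  step 7: ref 4 -> HIT, frames=[2,4] (faults so far: 3)
  step 8: ref 1 -> FAULT, evict 4, frames=[2,1] (faults so far: 4)
  step 9: ref 1 -> HIT, frames=[2,1] (faults so far: 4)
  step 10: ref 4 -> FAULT, evict 2, frames=[4,1] (faults so far: 5)
  FIFO total faults: 5
--- LRU ---
  step 0: ref 1 -> FAULT, frames=[1,-] (faults so far: 1)
  step 1: ref 4 -> FAULT, frames=[1,4] (faults so far: 2)
  step 2: ref 2 -> FAULT, evict 1, frames=[2,4] (faults so far: 3)
  step 3: ref 4 -> HIT, frames=[2,4] (faults so far: 3)
  step 4: ref 4 -> HIT, frames=[2,4] (faults so far: 3)
  step 5: ref 4 -> HIT, frames=[2,4] (faults so far: 3)
  step 6: ref 4 -> HIT, frames=[2,4] (faults so far: 3)
  step 7: ref 4 -> HIT, frames=[2,4] (faults so far: 3)
  step 8: ref 1 -> FAULT, evict 2, frames=[1,4] (faults so far: 4)
  step 9: ref 1 -> HIT, frames=[1,4] (faults so far: 4)
  step 10: ref 4 -> HIT, frames=[1,4] (faults so far: 4)
  LRU total faults: 4
--- Optimal ---
  step 0: ref 1 -> FAULT, frames=[1,-] (faults so far: 1)
  step 1: ref 4 -> FAULT, frames=[1,4] (faults so far: 2)
  step 2: ref 2 -> FAULT, evict 1, frames=[2,4] (faults so far: 3)
  step 3: ref 4 -> HIT, frames=[2,4] (faults so far: 3)
  step 4: ref 4 -> HIT, frames=[2,4] (faults so far: 3)
  step 5: ref 4 -> HIT, frames=[2,4] (faults so far: 3)
  step 6: ref 4 -> HIT, frames=[2,4] (faults so far: 3)
  step 7: ref 4 -> HIT, frames=[2,4] (faults so far: 3)
  step 8: ref 1 -> FAULT, evict 2, frames=[1,4] (faults so far: 4)
  step 9: ref 1 -> HIT, frames=[1,4] (faults so far: 4)
  step 10: ref 4 -> HIT, frames=[1,4] (faults so far: 4)
  Optimal total faults: 4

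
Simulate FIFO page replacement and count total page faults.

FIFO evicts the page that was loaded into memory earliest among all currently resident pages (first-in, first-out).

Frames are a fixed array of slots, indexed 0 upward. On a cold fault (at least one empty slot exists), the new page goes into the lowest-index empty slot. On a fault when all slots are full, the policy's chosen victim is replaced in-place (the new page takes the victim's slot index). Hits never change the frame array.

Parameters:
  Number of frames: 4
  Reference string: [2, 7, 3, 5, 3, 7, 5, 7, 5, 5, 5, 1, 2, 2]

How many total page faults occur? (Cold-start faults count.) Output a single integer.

Answer: 6

Derivation:
Step 0: ref 2 → FAULT, frames=[2,-,-,-]
Step 1: ref 7 → FAULT, frames=[2,7,-,-]
Step 2: ref 3 → FAULT, frames=[2,7,3,-]
Step 3: ref 5 → FAULT, frames=[2,7,3,5]
Step 4: ref 3 → HIT, frames=[2,7,3,5]
Step 5: ref 7 → HIT, frames=[2,7,3,5]
Step 6: ref 5 → HIT, frames=[2,7,3,5]
Step 7: ref 7 → HIT, frames=[2,7,3,5]
Step 8: ref 5 → HIT, frames=[2,7,3,5]
Step 9: ref 5 → HIT, frames=[2,7,3,5]
Step 10: ref 5 → HIT, frames=[2,7,3,5]
Step 11: ref 1 → FAULT (evict 2), frames=[1,7,3,5]
Step 12: ref 2 → FAULT (evict 7), frames=[1,2,3,5]
Step 13: ref 2 → HIT, frames=[1,2,3,5]
Total faults: 6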